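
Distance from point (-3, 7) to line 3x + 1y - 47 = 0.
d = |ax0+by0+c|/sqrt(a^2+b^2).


|3*(-3) + 1*7 - 47| = |-49| = 49
sqrt(9 + 1) = sqrt(10) = 3.1623
d = 49/sqrt(10) = 15.4952

15.4952


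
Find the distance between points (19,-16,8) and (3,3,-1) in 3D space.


dx=-16, dy=19, dz=-9
d = sqrt(256+361+81) = sqrt(698) = 26.4197

26.4197


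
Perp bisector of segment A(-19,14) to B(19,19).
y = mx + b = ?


Midpoint = (0, 16.5)
Slope of AB = dy/dx = 5/38 = 0.1316
Perp slope = -dx/dy = -38/5 = -7.6000
b = My - (perp slope)*Mx = 16.5 + (38*0)/5 = 16.5 + 0 = 16.5000

y = -7.6000x + 16.5000


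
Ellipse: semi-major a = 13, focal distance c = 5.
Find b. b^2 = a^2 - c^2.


b^2 = 13^2 - (5)^2 = 169 - 25 = 144
b = sqrt(144) = 12

b = 12


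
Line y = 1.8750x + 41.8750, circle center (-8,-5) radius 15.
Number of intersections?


Substitute y = 1.8750x + 41.8750: (x+ 8)^2 + (1.8750x+41.8750+ 5)^2 = 225
Expand to Ax^2 + Bx + C = 0, where b-k = 46.875
A = 1+m^2 = 4.515625
B = 2(m(b-k) - h) = 2(1.8750*46.875 + 8) = 191.78125
C = h^2 + (b-k)^2 - r^2 = 64 + 2197.265625 - 225 = 2036.265625
disc = B^2-4AC = 36780.0479 - 36780.0479 = 0
disc = 0

1 intersection point (tangent)


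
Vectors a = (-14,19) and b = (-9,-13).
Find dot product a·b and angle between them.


a·b = -14*(-9) + 19*(-13) = 126 - 247 = -121
|a| = sqrt(196+361) = 23.6008
|b| = sqrt(81+169) = 15.8114
cos(theta) = -121/(sqrt(557)*sqrt(250)) = -121/sqrt(139250) = -0.324256
theta = arccos(-121/sqrt(139250)) = 108.9205 degrees

a·b = -121, theta = 108.9205 deg


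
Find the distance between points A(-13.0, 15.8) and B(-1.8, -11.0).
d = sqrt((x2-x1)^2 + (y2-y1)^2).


dx = -1.8 + 13.0 = 11.2
dy = -11.0 - 15.8 = -26.8
d = sqrt(125.44 + 718.24) = sqrt(843.68) = 29.0462

29.0462


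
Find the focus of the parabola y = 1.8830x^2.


a = 1.8830
4a = 7.5320
focus = (0, 1/7.5320) = (0, 0.1328)

Focus = (0, 0.1328)


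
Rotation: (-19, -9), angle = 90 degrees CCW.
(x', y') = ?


cos(90) = 0, sin(90) = 1
x' = -19*0 + 9*1 = 9
y' = -19*1 - 9*0 = -19

(9, -19)


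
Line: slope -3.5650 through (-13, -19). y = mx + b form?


y + 19 = -3.5650(x + 13)
y = -3.5650x - 19 + 3.5650*(-13)
y = -3.5650x - 65.3450

y = -3.5650x - 65.3450


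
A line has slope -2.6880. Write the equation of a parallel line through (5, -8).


Parallel lines have equal slopes.
m2 = -2.6880
b2 = -8 + 2.6880*5 = 5.4400

y = -2.6880x + 5.4400


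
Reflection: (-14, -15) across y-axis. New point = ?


Reflection rule for y-axis: (-x, y)
(-14, -15) -> (14, -15)

(14, -15)


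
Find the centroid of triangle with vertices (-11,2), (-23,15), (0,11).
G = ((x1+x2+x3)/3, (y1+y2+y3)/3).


Gx = (-11- 23+0)/3 = -34/3 = -11.3333
Gy = (2+15+11)/3 = 28/3 = 9.3333

G = (-11.3333, 9.3333)


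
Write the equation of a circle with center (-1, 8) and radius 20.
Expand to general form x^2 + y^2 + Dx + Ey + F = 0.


(x+ 1)^2 + (y-8)^2 = 20^2
D = -2h = 2, E = -2k = -16
F = h^2+k^2-r^2 = 1+64-400 = -335

x^2 + y^2 + 2x - 16y - 335 = 0


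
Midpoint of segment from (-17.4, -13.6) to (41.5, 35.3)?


Mx = (-17.4 + 41.5)/2 = 24.1/2 = 12.0500
My = (-13.6 + 35.3)/2 = 21.7/2 = 10.8500

(12.0500, 10.8500)


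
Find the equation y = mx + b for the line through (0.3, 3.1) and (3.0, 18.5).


m = (15.4)/(2.7) = 5.7037
b = y1 - m*x1 = 3.1 - (15.4*0.3)/(2.7) = 3.1 - 1.7111 = 1.3889

y = 5.7037x + 1.3889


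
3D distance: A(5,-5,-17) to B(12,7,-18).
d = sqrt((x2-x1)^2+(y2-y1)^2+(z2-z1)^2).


dx=7, dy=12, dz=-1
d = sqrt(49+144+1) = sqrt(194) = 13.9284

13.9284


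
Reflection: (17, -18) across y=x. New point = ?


Reflection rule for y=x: (y, x)
(17, -18) -> (-18, 17)

(-18, 17)


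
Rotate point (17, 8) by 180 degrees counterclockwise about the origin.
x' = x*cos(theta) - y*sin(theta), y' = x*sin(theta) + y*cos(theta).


cos(180) = -1, sin(180) = 0
x' = 17*(-1) - 8*0 = -17
y' = 17*0 + 8*(-1) = -8

(-17, -8)


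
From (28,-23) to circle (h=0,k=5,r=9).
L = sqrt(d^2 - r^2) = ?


d = sqrt((28-0)^2 + (-23-5)^2) = sqrt(784+784) = 39.5980
L = sqrt(1568.0000 - 81) = sqrt(1487.0000) = 38.5616

38.5616


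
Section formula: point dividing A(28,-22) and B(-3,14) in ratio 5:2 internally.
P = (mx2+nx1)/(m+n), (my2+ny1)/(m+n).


Px = (5*(-3) + 2*28)/7 = 41/7 = 5.8571
Py = (5*14 + 2*(-22))/7 = 26/7 = 3.7143

P = (5.8571, 3.7143)


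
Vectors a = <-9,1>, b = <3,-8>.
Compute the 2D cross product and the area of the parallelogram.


cross = -9*(-8) - 1*3 = 72 - 3 = 69
Parallelogram area = |69| = 69

cross = 69, parallelogram area = 69


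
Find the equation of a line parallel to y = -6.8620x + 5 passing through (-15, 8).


Parallel lines have equal slopes.
m2 = -6.8620
b2 = 8 + 6.8620*(-15) = -94.9300

y = -6.8620x - 94.9300


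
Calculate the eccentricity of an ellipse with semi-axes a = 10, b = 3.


c = sqrt(100-9) = sqrt(91) = 9.5394
e = c/a = sqrt(91)/10 = 0.9539

e = 0.9539


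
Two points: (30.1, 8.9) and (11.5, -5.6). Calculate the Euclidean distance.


dx = 11.5 - 30.1 = -18.6
dy = -5.6 - 8.9 = -14.5
d = sqrt(345.96 + 210.25) = sqrt(556.21) = 23.5841

23.5841


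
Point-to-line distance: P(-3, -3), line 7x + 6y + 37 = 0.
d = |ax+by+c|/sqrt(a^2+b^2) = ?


|7*(-3) + 6*(-3) + 37| = |-2| = 2
sqrt(49 + 36) = sqrt(85) = 9.2195
d = 2/sqrt(85) = 0.2169

0.2169


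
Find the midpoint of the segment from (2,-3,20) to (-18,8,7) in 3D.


Mx = (2- 18)/2 = -8.0000
My = (-3+8)/2 = 2.5000
Mz = (20+7)/2 = 13.5000

M = (-8.0000, 2.5000, 13.5000)


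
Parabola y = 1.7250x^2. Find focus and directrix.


a = 1.7250
1/(4a) = 0.1449
Focus = (0, 0.1449)
Directrix: y = -0.1449

Focus = (0, 0.1449), Directrix: y = -0.1449


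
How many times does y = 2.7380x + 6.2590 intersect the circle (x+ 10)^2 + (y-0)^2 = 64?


Substitute y = 2.7380x + 6.2590: (x+ 10)^2 + (2.7380x+6.2590-0)^2 = 64
Expand to Ax^2 + Bx + C = 0, where b-k = 6.259
A = 1+m^2 = 8.496644
B = 2(m(b-k) - h) = 2(2.7380*6.259 + 10) = 54.274284
C = h^2 + (b-k)^2 - r^2 = 100 + 39.175081 - 64 = 75.175081
disc = B^2-4AC = 2945.6979 - 2554.9436 = 390.7543
disc > 0

2 intersection points


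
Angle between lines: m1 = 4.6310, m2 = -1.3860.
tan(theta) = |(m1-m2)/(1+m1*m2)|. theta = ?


m1-m2 = 6.017
1+m1*m2 = -5.418566
tan(theta) = |6.017/(-5.418566)| = 1.110441
theta = arctan(|6.017/(-5.418566)|) = 47.9956 degrees (acute angle)

47.9956 degrees


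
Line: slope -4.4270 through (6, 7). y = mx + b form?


y - 7 = -4.4270(x - 6)
y = -4.4270x + 7 + 4.4270*6
y = -4.4270x + 33.5620

y = -4.4270x + 33.5620


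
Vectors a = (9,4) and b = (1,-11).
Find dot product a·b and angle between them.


a·b = 9*1 + 4*(-11) = 9 - 44 = -35
|a| = sqrt(81+16) = 9.8489
|b| = sqrt(1+121) = 11.0454
cos(theta) = -35/(sqrt(97)*sqrt(122)) = -35/sqrt(11834) = -0.321738
theta = arccos(-35/sqrt(11834)) = 108.7681 degrees

a·b = -35, theta = 108.7681 deg


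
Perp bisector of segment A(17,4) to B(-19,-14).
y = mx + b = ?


Midpoint = (-1, -5)
Slope of AB = dy/dx = -18/(-36) = 0.5000
Perp slope = -dx/dy = -36/18 = -2.0000
b = My - (perp slope)*Mx = -5 + (-36*(-1))/(-18) = -5 - 2.0000 = -7.0000

y = -2.0000x - 7.0000


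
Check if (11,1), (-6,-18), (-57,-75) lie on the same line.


11*(-18+ 75) - 6*(-75-1) - 57*(1+ 18)
= 627 + 456 - 1083 = 0

Yes, collinear (determinant = 0)


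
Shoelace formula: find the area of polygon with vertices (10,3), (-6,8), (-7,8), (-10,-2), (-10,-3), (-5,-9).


sum(xi*y_{i+1}) = 10*8 - 6*8 - 7*(-2) - 10*(-3) - 10*(-9) - 5*3 = 151
sum(yi*x_{i+1}) = 3*(-6) + 8*(-7) + 8*(-10) - 2*(-10) - 3*(-5) - 9*10 = -209
Area = |151 + 209|/2 = 360/2 = 180.0000

180.0000 sq units


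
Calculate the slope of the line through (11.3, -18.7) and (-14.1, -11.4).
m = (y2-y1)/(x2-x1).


dy = -11.4 + 18.7 = 7.3
dx = -14.1 - 11.3 = -25.4
m = 7.3/(-25.4) = -0.2874

m = -0.2874


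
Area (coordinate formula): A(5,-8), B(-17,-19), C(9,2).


5*(-19-2) = -105
-17*(2+ 8) = -170
9*(-8+ 19) = 99
sum = -176
Area = |-176|/2 = 88.0000

88.0000 sq units


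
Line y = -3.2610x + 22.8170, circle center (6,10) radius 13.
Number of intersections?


Substitute y = -3.2610x + 22.8170: (x-6)^2 + (-3.2610x+22.8170-10)^2 = 169
Expand to Ax^2 + Bx + C = 0, where b-k = 12.817
A = 1+m^2 = 11.634121
B = 2(m(b-k) - h) = 2(-3.2610*12.817 - 6) = -95.592474
C = h^2 + (b-k)^2 - r^2 = 36 + 164.275489 - 169 = 31.275489
disc = B^2-4AC = 9137.9211 - 1455.4513 = 7682.4698
disc > 0

2 intersection points


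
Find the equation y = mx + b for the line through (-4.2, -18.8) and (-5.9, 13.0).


m = (31.8)/(-1.7) = -18.7059
b = y1 - m*x1 = -18.8 - (31.8*(-4.2))/(-1.7) = -18.8 - 78.5647 = -97.3647

y = -18.7059x - 97.3647


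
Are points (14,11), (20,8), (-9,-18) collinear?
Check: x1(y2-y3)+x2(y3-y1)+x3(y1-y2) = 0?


14*(8+ 18) + 20*(-18-11) - 9*(11-8)
= 364 - 580 - 27 = -243

No, not collinear (determinant = -243)


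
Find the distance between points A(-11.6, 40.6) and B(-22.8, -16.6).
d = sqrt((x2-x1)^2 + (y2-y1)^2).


dx = -22.8 + 11.6 = -11.2
dy = -16.6 - 40.6 = -57.2
d = sqrt(125.44 + 3271.84) = sqrt(3397.28) = 58.2862

58.2862


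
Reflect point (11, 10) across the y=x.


Reflection rule for y=x: (y, x)
(11, 10) -> (10, 11)

(10, 11)


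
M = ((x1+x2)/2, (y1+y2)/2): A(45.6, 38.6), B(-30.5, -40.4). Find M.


Mx = (45.6 - 30.5)/2 = 15.1/2 = 7.5500
My = (38.6 - 40.4)/2 = -1.8/2 = -0.9000

(7.5500, -0.9000)


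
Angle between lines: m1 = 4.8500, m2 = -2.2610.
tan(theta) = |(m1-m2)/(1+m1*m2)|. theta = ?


m1-m2 = 7.111
1+m1*m2 = -9.96585
tan(theta) = |7.111/(-9.96585)| = 0.713537
theta = arctan(|7.111/(-9.96585)|) = 35.5093 degrees (acute angle)

35.5093 degrees


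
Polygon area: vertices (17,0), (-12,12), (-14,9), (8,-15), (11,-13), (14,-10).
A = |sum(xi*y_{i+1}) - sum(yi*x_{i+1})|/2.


sum(xi*y_{i+1}) = 17*12 - 12*9 - 14*(-15) + 8*(-13) + 11*(-10) + 14*0 = 92
sum(yi*x_{i+1}) = 0*(-12) + 12*(-14) + 9*8 - 15*11 - 13*14 - 10*17 = -613
Area = |92 + 613|/2 = 705/2 = 352.5000

352.5000 sq units


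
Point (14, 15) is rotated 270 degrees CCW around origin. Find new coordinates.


cos(270) = 0, sin(270) = -1
x' = 14*0 - 15*(-1) = 15
y' = 14*(-1) + 15*0 = -14

(15, -14)


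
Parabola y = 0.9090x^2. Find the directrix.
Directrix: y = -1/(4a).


a = 0.9090
1/(4a) = 0.2750
directrix: y = -0.2750 = -0.2750

y = -0.2750


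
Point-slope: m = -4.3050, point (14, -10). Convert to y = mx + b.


y + 10 = -4.3050(x - 14)
y = -4.3050x - 10 + 4.3050*14
y = -4.3050x + 50.2700

y = -4.3050x + 50.2700


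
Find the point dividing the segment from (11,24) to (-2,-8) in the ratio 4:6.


Px = (4*(-2) + 6*11)/10 = 58/10 = 5.8000
Py = (4*(-8) + 6*24)/10 = 112/10 = 11.2000

P = (5.8000, 11.2000)


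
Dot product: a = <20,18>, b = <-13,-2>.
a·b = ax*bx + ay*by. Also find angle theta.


a·b = 20*(-13) + 18*(-2) = -260 - 36 = -296
|a| = sqrt(400+324) = 26.9072
|b| = sqrt(169+4) = 13.1529
cos(theta) = -296/(sqrt(724)*sqrt(173)) = -296/sqrt(125252) = -0.836372
theta = arccos(-296/sqrt(125252)) = 146.7589 degrees

a·b = -296, theta = 146.7589 deg


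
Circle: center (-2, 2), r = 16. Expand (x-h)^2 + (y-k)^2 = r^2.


(x+ 2)^2 + (y-2)^2 = 16^2
D = -2h = 4, E = -2k = -4
F = h^2+k^2-r^2 = 4+4-256 = -248

x^2 + y^2 + 4x - 4y - 248 = 0


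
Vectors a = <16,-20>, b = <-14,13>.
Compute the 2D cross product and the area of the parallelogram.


cross = 16*13 + 20*(-14) = 208 - 280 = -72
Parallelogram area = |-72| = 72

cross = -72, parallelogram area = 72


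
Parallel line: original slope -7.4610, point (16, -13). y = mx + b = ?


Parallel lines have equal slopes.
m2 = -7.4610
b2 = -13 + 7.4610*16 = 106.3760

y = -7.4610x + 106.3760


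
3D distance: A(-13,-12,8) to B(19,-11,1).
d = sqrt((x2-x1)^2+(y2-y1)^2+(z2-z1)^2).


dx=32, dy=1, dz=-7
d = sqrt(1024+1+49) = sqrt(1074) = 32.7719

32.7719


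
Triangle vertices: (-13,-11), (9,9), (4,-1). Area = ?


-13*(9+ 1) = -130
9*(-1+ 11) = 90
4*(-11-9) = -80
sum = -120
Area = |-120|/2 = 60.0000

60.0000 sq units


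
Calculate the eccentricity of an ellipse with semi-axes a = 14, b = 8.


c = sqrt(196-64) = sqrt(132) = 11.4891
e = c/a = sqrt(132)/14 = 0.8207

e = 0.8207


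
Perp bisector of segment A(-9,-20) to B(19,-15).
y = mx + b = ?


Midpoint = (5, -17.5)
Slope of AB = dy/dx = 5/28 = 0.1786
Perp slope = -dx/dy = -28/5 = -5.6000
b = My - (perp slope)*Mx = -17.5 + (28*5)/5 = -17.5 + 28.0000 = 10.5000

y = -5.6000x + 10.5000


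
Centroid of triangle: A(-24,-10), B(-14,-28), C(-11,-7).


Gx = (-24- 14- 11)/3 = -49/3 = -16.3333
Gy = (-10- 28- 7)/3 = -45/3 = -15.0000

G = (-16.3333, -15.0000)


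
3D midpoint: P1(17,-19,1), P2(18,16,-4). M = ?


Mx = (17+18)/2 = 17.5000
My = (-19+16)/2 = -1.5000
Mz = (1- 4)/2 = -1.5000

M = (17.5000, -1.5000, -1.5000)


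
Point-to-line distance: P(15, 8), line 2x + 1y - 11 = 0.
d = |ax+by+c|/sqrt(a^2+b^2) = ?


|2*15 + 1*8 - 11| = |27| = 27
sqrt(4 + 1) = sqrt(5) = 2.2361
d = 27/sqrt(5) = 12.0748

12.0748


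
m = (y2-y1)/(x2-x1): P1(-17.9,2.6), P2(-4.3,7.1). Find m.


dy = 7.1 - 2.6 = 4.5
dx = -4.3 + 17.9 = 13.6
m = 4.5/13.6 = 0.3309

m = 0.3309


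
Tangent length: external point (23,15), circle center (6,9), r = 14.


d = sqrt((23-6)^2 + (15-9)^2) = sqrt(289+36) = 18.0278
L = sqrt(325.0000 - 196) = sqrt(129.0000) = 11.3578

11.3578


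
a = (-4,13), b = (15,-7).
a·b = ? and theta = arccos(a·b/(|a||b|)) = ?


a·b = -4*15 + 13*(-7) = -60 - 91 = -151
|a| = sqrt(16+169) = 13.6015
|b| = sqrt(225+49) = 16.5529
cos(theta) = -151/(sqrt(185)*sqrt(274)) = -151/sqrt(50690) = -0.670681
theta = arccos(-151/sqrt(50690)) = 132.1196 degrees

a·b = -151, theta = 132.1196 deg


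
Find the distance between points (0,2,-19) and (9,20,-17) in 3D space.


dx=9, dy=18, dz=2
d = sqrt(81+324+4) = sqrt(409) = 20.2237

20.2237


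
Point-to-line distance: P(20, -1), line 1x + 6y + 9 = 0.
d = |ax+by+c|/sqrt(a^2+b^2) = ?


|1*20 + 6*(-1) + 9| = |23| = 23
sqrt(1 + 36) = sqrt(37) = 6.0828
d = 23/sqrt(37) = 3.7812

3.7812


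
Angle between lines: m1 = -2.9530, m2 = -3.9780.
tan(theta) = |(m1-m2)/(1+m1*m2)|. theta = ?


m1-m2 = 1.025
1+m1*m2 = 12.747034
tan(theta) = |1.025/12.747034| = 0.080411
theta = arctan(|1.025/12.747034|) = 4.5973 degrees (acute angle)

4.5973 degrees


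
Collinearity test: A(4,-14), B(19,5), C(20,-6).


4*(5+ 6) + 19*(-6+ 14) + 20*(-14-5)
= 44 + 152 - 380 = -184

No, not collinear (determinant = -184)


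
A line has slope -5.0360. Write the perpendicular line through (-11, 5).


Perpendicular slope = -1/m1 = -1/(-5.0360) = 0.1986
b2 = y0 - m2*x0 = 5 - 11/(-5.0360) = 5 + 2.1843 = 7.1843

y = 0.1986x + 7.1843


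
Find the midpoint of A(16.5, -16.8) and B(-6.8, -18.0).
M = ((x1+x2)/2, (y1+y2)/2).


Mx = (16.5 - 6.8)/2 = 9.7/2 = 4.8500
My = (-16.8 - 18.0)/2 = -34.8/2 = -17.4000

(4.8500, -17.4000)


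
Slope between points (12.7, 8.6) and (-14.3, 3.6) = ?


dy = 3.6 - 8.6 = -5.0
dx = -14.3 - 12.7 = -27.0
m = -5.0/(-27.0) = 0.1852

m = 0.1852


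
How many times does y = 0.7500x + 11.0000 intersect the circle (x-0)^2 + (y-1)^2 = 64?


Substitute y = 0.7500x + 11.0000: (x-0)^2 + (0.7500x+11.0000-1)^2 = 64
Expand to Ax^2 + Bx + C = 0, where b-k = 10
A = 1+m^2 = 1.5625
B = 2(m(b-k) - h) = 2(0.7500*10 - 0) = 15
C = h^2 + (b-k)^2 - r^2 = 0 + 100 - 64 = 36
disc = B^2-4AC = 225.0000 - 225.0000 = 0
disc = 0

1 intersection point (tangent)


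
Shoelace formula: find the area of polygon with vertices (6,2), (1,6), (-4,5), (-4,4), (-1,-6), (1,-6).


sum(xi*y_{i+1}) = 6*6 + 1*5 - 4*4 - 4*(-6) - 1*(-6) + 1*2 = 57
sum(yi*x_{i+1}) = 2*1 + 6*(-4) + 5*(-4) + 4*(-1) - 6*1 - 6*6 = -88
Area = |57 + 88|/2 = 145/2 = 72.5000

72.5000 sq units


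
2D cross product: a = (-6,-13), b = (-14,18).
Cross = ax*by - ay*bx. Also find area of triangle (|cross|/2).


cross = -6*18 + 13*(-14) = -108 - 182 = -290
Triangle area = |-290|/2 = 290/2 = 145.0000

cross = -290, triangle area = 145.0000


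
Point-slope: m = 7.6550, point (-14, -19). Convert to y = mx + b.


y + 19 = 7.6550(x + 14)
y = 7.6550x - 19 - 7.6550*(-14)
y = 7.6550x + 88.1700

y = 7.6550x + 88.1700


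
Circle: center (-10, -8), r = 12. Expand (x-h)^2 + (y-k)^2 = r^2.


(x+ 10)^2 + (y+ 8)^2 = 12^2
D = -2h = 20, E = -2k = 16
F = h^2+k^2-r^2 = 100+64-144 = 20

x^2 + y^2 + 20x + 16y + 20 = 0


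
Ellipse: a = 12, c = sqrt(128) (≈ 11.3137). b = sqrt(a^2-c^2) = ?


b^2 = 12^2 - (sqrt(128))^2 = 144 - 128 = 16
b = sqrt(16) = 4

b = 4


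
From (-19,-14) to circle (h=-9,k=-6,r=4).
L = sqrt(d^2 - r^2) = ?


d = sqrt((-19+ 9)^2 + (-14+ 6)^2) = sqrt(100+64) = 12.8062
L = sqrt(164.0000 - 16) = sqrt(148.0000) = 12.1655

12.1655


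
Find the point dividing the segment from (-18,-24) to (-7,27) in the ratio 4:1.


Px = (4*(-7) + 1*(-18))/5 = -46/5 = -9.2000
Py = (4*27 + 1*(-24))/5 = 84/5 = 16.8000

P = (-9.2000, 16.8000)


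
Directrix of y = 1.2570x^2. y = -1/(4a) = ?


a = 1.2570
1/(4a) = 0.1989
directrix: y = -0.1989 = -0.1989

y = -0.1989


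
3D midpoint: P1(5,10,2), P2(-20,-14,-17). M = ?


Mx = (5- 20)/2 = -7.5000
My = (10- 14)/2 = -2.0000
Mz = (2- 17)/2 = -7.5000

M = (-7.5000, -2.0000, -7.5000)


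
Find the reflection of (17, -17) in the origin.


Reflection rule for origin: (-x, -y)
(17, -17) -> (-17, 17)

(-17, 17)


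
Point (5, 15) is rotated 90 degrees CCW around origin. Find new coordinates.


cos(90) = 0, sin(90) = 1
x' = 5*0 - 15*1 = -15
y' = 5*1 + 15*0 = 5

(-15, 5)


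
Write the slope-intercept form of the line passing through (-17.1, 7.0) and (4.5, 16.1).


m = (9.1)/(21.6) = 0.4213
b = y1 - m*x1 = 7.0 - (9.1*(-17.1))/(21.6) = 7.0 + 7.2042 = 14.2042

y = 0.4213x + 14.2042


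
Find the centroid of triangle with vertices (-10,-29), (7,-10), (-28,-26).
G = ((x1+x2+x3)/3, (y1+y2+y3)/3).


Gx = (-10+7- 28)/3 = -31/3 = -10.3333
Gy = (-29- 10- 26)/3 = -65/3 = -21.6667

G = (-10.3333, -21.6667)


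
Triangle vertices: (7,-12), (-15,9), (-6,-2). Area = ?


7*(9+ 2) = 77
-15*(-2+ 12) = -150
-6*(-12-9) = 126
sum = 53
Area = |53|/2 = 26.5000

26.5000 sq units


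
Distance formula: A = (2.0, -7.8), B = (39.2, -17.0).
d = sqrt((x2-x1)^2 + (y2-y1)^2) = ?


dx = 39.2 - 2.0 = 37.2
dy = -17.0 + 7.8 = -9.2
d = sqrt(1383.84 + 84.64) = sqrt(1468.48) = 38.3208

38.3208


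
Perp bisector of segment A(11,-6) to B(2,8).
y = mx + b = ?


Midpoint = (6.5, 1)
Slope of AB = dy/dx = 14/(-9) = -1.5556
Perp slope = -dx/dy = 9/14 = 0.6429
b = My - (perp slope)*Mx = 1 + (-9*6.5)/14 = 1 - 4.1786 = -3.1786

y = 0.6429x - 3.1786


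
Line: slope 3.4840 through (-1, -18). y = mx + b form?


y + 18 = 3.4840(x + 1)
y = 3.4840x - 18 - 3.4840*(-1)
y = 3.4840x - 14.5160

y = 3.4840x - 14.5160


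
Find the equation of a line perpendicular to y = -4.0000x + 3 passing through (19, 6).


Perpendicular slope = -1/m1 = -1/(-4.0000) = 0.2500
b2 = y0 - m2*x0 = 6 + 19/(-4.0000) = 6 - 4.7500 = 1.2500

y = 0.2500x + 1.2500


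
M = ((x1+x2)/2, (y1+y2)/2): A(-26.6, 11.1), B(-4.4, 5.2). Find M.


Mx = (-26.6 - 4.4)/2 = -31.0/2 = -15.5000
My = (11.1 + 5.2)/2 = 16.3/2 = 8.1500

(-15.5000, 8.1500)


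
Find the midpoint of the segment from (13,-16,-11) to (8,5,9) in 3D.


Mx = (13+8)/2 = 10.5000
My = (-16+5)/2 = -5.5000
Mz = (-11+9)/2 = -1.0000

M = (10.5000, -5.5000, -1.0000)


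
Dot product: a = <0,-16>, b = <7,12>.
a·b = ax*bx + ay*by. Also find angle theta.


a·b = 0*7 - 16*12 = 0 - 192 = -192
|a| = sqrt(0+256) = 16.0000
|b| = sqrt(49+144) = 13.8924
cos(theta) = -192/(sqrt(256)*sqrt(193)) = -192/sqrt(49408) = -0.863779
theta = arccos(-192/sqrt(49408)) = 149.7436 degrees

a·b = -192, theta = 149.7436 deg


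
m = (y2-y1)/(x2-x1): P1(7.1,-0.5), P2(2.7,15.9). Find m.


dy = 15.9 + 0.5 = 16.4
dx = 2.7 - 7.1 = -4.4
m = 16.4/(-4.4) = -3.7273

m = -3.7273


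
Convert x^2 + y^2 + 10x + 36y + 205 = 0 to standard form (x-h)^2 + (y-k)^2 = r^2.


h = -D/2 = -10/2 = -5
k = -E/2 = -36/2 = -18
r^2 = h^2 + k^2 - F = 25 + 324 - 205 = 144
r = 12

Center (-5, -18), radius = 12


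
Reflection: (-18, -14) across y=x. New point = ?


Reflection rule for y=x: (y, x)
(-18, -14) -> (-14, -18)

(-14, -18)


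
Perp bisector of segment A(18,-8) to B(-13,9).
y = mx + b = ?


Midpoint = (2.5, 0.5)
Slope of AB = dy/dx = 17/(-31) = -0.5484
Perp slope = -dx/dy = 31/17 = 1.8235
b = My - (perp slope)*Mx = 0.5 + (-31*2.5)/17 = 0.5 - 4.5588 = -4.0588

y = 1.8235x - 4.0588


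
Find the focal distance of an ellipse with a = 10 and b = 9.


c^2 = 10^2 - 9^2 = 100 - 81 = 19
c = sqrt(19) = 4.3589

c = 4.3589


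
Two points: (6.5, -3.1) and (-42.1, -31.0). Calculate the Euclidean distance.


dx = -42.1 - 6.5 = -48.6
dy = -31.0 + 3.1 = -27.9
d = sqrt(2361.96 + 778.41) = sqrt(3140.37) = 56.0390

56.0390


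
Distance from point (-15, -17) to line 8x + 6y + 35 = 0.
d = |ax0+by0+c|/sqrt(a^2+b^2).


|8*(-15) + 6*(-17) + 35| = |-187| = 187
sqrt(64 + 36) = sqrt(100) = 10.0000
d = 187/sqrt(100) = 18.7000

18.7000


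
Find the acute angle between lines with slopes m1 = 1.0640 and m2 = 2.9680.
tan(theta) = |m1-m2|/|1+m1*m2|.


m1-m2 = -1.904
1+m1*m2 = 4.157952
tan(theta) = |-1.904/4.157952| = 0.457918
theta = arctan(|-1.904/4.157952|) = 24.6039 degrees (acute angle)

24.6039 degrees


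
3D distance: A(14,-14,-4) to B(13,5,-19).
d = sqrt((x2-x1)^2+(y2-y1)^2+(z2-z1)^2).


dx=-1, dy=19, dz=-15
d = sqrt(1+361+225) = sqrt(587) = 24.2281

24.2281


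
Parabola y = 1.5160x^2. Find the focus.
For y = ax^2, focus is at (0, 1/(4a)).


a = 1.5160
4a = 6.0640
focus = (0, 1/6.0640) = (0, 0.1649)

Focus = (0, 0.1649)


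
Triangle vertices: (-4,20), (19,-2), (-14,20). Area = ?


-4*(-2-20) = 88
19*(20-20) = 0
-14*(20+ 2) = -308
sum = -220
Area = |-220|/2 = 110.0000

110.0000 sq units


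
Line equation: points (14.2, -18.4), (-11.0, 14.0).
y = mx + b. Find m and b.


m = (32.4)/(-25.2) = -1.2857
b = y1 - m*x1 = -18.4 - (32.4*14.2)/(-25.2) = -18.4 + 18.2571 = -0.1429

y = -1.2857x - 0.1429


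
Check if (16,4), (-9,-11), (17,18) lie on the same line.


16*(-11-18) - 9*(18-4) + 17*(4+ 11)
= -464 - 126 + 255 = -335

No, not collinear (determinant = -335)


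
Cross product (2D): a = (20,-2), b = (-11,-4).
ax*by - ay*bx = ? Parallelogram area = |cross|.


cross = 20*(-4) + 2*(-11) = -80 - 22 = -102
Parallelogram area = |-102| = 102

cross = -102, parallelogram area = 102


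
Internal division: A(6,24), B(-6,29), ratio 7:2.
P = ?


Px = (7*(-6) + 2*6)/9 = -30/9 = -3.3333
Py = (7*29 + 2*24)/9 = 251/9 = 27.8889

P = (-3.3333, 27.8889)


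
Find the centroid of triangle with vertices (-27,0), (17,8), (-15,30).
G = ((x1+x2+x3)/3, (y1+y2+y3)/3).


Gx = (-27+17- 15)/3 = -25/3 = -8.3333
Gy = (0+8+30)/3 = 38/3 = 12.6667

G = (-8.3333, 12.6667)


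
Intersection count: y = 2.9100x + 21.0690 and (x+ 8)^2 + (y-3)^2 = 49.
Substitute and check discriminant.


Substitute y = 2.9100x + 21.0690: (x+ 8)^2 + (2.9100x+21.0690-3)^2 = 49
Expand to Ax^2 + Bx + C = 0, where b-k = 18.069
A = 1+m^2 = 9.4681
B = 2(m(b-k) - h) = 2(2.9100*18.069 + 8) = 121.16158
C = h^2 + (b-k)^2 - r^2 = 64 + 326.488761 - 49 = 341.488761
disc = B^2-4AC = 14680.1285 - 12932.9990 = 1747.1295
disc > 0

2 intersection points


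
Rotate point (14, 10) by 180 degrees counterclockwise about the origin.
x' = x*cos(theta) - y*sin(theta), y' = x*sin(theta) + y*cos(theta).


cos(180) = -1, sin(180) = 0
x' = 14*(-1) - 10*0 = -14
y' = 14*0 + 10*(-1) = -10

(-14, -10)


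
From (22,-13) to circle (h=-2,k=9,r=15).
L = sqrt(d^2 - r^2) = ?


d = sqrt((22+ 2)^2 + (-13-9)^2) = sqrt(576+484) = 32.5576
L = sqrt(1060.0000 - 225) = sqrt(835.0000) = 28.8964

28.8964


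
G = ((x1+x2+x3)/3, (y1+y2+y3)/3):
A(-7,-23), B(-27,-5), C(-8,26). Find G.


Gx = (-7- 27- 8)/3 = -42/3 = -14.0000
Gy = (-23- 5+26)/3 = -2/3 = -0.6667

G = (-14.0000, -0.6667)


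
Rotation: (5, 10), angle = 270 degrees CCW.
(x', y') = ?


cos(270) = 0, sin(270) = -1
x' = 5*0 - 10*(-1) = 10
y' = 5*(-1) + 10*0 = -5

(10, -5)


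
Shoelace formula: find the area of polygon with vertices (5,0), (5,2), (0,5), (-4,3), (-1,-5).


sum(xi*y_{i+1}) = 5*2 + 5*5 + 0*3 - 4*(-5) - 1*0 = 55
sum(yi*x_{i+1}) = 0*5 + 2*0 + 5*(-4) + 3*(-1) - 5*5 = -48
Area = |55 + 48|/2 = 103/2 = 51.5000

51.5000 sq units


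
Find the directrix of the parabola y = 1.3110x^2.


a = 1.3110
1/(4a) = 0.1907
directrix: y = -0.1907 = -0.1907

y = -0.1907


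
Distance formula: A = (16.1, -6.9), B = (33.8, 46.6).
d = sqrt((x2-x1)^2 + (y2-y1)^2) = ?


dx = 33.8 - 16.1 = 17.7
dy = 46.6 + 6.9 = 53.5
d = sqrt(313.29 + 2862.25) = sqrt(3175.54) = 56.3519

56.3519


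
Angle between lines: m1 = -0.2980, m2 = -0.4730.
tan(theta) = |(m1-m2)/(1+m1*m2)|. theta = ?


m1-m2 = 0.175
1+m1*m2 = 1.140954
tan(theta) = |0.175/1.140954| = 0.153380
theta = arctan(|0.175/1.140954|) = 8.7201 degrees (acute angle)

8.7201 degrees


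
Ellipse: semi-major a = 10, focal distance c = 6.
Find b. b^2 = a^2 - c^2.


b^2 = 10^2 - (6)^2 = 100 - 36 = 64
b = sqrt(64) = 8

b = 8


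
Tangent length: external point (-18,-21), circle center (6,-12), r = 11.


d = sqrt((-18-6)^2 + (-21+ 12)^2) = sqrt(576+81) = 25.6320
L = sqrt(657.0000 - 121) = sqrt(536.0000) = 23.1517

23.1517


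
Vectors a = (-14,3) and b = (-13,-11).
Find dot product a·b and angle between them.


a·b = -14*(-13) + 3*(-11) = 182 - 33 = 149
|a| = sqrt(196+9) = 14.3178
|b| = sqrt(169+121) = 17.0294
cos(theta) = 149/(sqrt(205)*sqrt(290)) = 149/sqrt(59450) = 0.611097
theta = arccos(149/sqrt(59450)) = 52.3311 degrees

a·b = 149, theta = 52.3311 deg


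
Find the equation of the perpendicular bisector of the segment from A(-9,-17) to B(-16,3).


Midpoint = (-12.5, -7)
Slope of AB = dy/dx = 20/(-7) = -2.8571
Perp slope = -dx/dy = 7/20 = 0.3500
b = My - (perp slope)*Mx = -7 + (-7*(-12.5))/20 = -7 + 4.3750 = -2.6250

y = 0.3500x - 2.6250


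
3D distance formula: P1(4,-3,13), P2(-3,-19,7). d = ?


dx=-7, dy=-16, dz=-6
d = sqrt(49+256+36) = sqrt(341) = 18.4662

18.4662


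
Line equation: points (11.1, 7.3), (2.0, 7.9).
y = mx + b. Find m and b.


m = (0.6)/(-9.1) = -0.0659
b = y1 - m*x1 = 7.3 - (0.6*11.1)/(-9.1) = 7.3 + 0.7319 = 8.0319

y = -0.0659x + 8.0319


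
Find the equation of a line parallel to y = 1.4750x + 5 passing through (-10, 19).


Parallel lines have equal slopes.
m2 = 1.4750
b2 = 19 - 1.4750*(-10) = 33.7500

y = 1.4750x + 33.7500


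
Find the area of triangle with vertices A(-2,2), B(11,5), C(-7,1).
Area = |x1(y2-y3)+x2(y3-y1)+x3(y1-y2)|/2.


-2*(5-1) = -8
11*(1-2) = -11
-7*(2-5) = 21
sum = 2
Area = |2|/2 = 1.0000

1.0000 sq units


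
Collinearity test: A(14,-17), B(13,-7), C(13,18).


14*(-7-18) + 13*(18+ 17) + 13*(-17+ 7)
= -350 + 455 - 130 = -25

No, not collinear (determinant = -25)


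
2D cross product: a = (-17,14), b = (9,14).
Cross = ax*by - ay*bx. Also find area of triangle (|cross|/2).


cross = -17*14 - 14*9 = -238 - 126 = -364
Triangle area = |-364|/2 = 364/2 = 182.0000

cross = -364, triangle area = 182.0000


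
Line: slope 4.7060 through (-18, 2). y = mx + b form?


y - 2 = 4.7060(x + 18)
y = 4.7060x + 2 - 4.7060*(-18)
y = 4.7060x + 86.7080

y = 4.7060x + 86.7080


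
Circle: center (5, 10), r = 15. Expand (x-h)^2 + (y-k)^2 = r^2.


(x-5)^2 + (y-10)^2 = 15^2
D = -2h = -10, E = -2k = -20
F = h^2+k^2-r^2 = 25+100-225 = -100

x^2 + y^2 - 10x - 20y - 100 = 0


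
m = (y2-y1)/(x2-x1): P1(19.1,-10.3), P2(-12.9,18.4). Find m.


dy = 18.4 + 10.3 = 28.7
dx = -12.9 - 19.1 = -32.0
m = 28.7/(-32.0) = -0.8969

m = -0.8969


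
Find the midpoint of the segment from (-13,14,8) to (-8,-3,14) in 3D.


Mx = (-13- 8)/2 = -10.5000
My = (14- 3)/2 = 5.5000
Mz = (8+14)/2 = 11.0000

M = (-10.5000, 5.5000, 11.0000)


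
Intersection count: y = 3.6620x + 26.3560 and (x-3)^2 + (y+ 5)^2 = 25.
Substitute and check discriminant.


Substitute y = 3.6620x + 26.3560: (x-3)^2 + (3.6620x+26.3560+ 5)^2 = 25
Expand to Ax^2 + Bx + C = 0, where b-k = 31.356
A = 1+m^2 = 14.410244
B = 2(m(b-k) - h) = 2(3.6620*31.356 - 3) = 223.651344
C = h^2 + (b-k)^2 - r^2 = 9 + 983.198736 - 25 = 967.198736
disc = B^2-4AC = 50019.9237 - 55750.2791 = -5730.3554
disc < 0

0 intersection points


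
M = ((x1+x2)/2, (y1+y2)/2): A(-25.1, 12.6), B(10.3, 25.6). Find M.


Mx = (-25.1 + 10.3)/2 = -14.8/2 = -7.4000
My = (12.6 + 25.6)/2 = 38.2/2 = 19.1000

(-7.4000, 19.1000)


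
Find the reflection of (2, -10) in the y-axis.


Reflection rule for y-axis: (-x, y)
(2, -10) -> (-2, -10)

(-2, -10)


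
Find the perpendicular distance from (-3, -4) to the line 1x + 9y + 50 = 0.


|1*(-3) + 9*(-4) + 50| = |11| = 11
sqrt(1 + 81) = sqrt(82) = 9.0554
d = 11/sqrt(82) = 1.2147

1.2147


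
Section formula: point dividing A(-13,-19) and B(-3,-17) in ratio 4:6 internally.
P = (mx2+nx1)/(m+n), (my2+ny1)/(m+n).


Px = (4*(-3) + 6*(-13))/10 = -90/10 = -9.0000
Py = (4*(-17) + 6*(-19))/10 = -182/10 = -18.2000

P = (-9.0000, -18.2000)


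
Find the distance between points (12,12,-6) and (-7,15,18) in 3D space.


dx=-19, dy=3, dz=24
d = sqrt(361+9+576) = sqrt(946) = 30.7571

30.7571


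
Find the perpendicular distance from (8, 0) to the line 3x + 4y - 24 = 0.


|3*8 + 4*0 - 24| = |0| = 0
sqrt(9 + 16) = sqrt(25) = 5.0000
d = 0/sqrt(25) = 0

0


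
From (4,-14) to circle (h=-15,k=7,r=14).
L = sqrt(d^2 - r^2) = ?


d = sqrt((4+ 15)^2 + (-14-7)^2) = sqrt(361+441) = 28.3196
L = sqrt(802.0000 - 196) = sqrt(606.0000) = 24.6171

24.6171


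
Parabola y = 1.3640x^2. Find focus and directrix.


a = 1.3640
1/(4a) = 0.1833
Focus = (0, 0.1833)
Directrix: y = -0.1833

Focus = (0, 0.1833), Directrix: y = -0.1833


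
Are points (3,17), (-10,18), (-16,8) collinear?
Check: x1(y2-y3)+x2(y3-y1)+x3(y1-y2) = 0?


3*(18-8) - 10*(8-17) - 16*(17-18)
= 30 + 90 + 16 = 136

No, not collinear (determinant = 136)


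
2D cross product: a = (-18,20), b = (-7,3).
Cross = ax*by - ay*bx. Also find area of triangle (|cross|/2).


cross = -18*3 - 20*(-7) = -54 + 140 = 86
Triangle area = |86|/2 = 86/2 = 43.0000

cross = 86, triangle area = 43.0000


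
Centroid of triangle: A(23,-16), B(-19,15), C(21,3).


Gx = (23- 19+21)/3 = 25/3 = 8.3333
Gy = (-16+15+3)/3 = 2/3 = 0.6667

G = (8.3333, 0.6667)


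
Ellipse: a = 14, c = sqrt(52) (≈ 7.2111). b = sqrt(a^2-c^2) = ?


b^2 = 14^2 - (sqrt(52))^2 = 196 - 52 = 144
b = sqrt(144) = 12

b = 12


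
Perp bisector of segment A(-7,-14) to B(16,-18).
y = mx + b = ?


Midpoint = (4.5, -16)
Slope of AB = dy/dx = -4/23 = -0.1739
Perp slope = -dx/dy = 23/4 = 5.7500
b = My - (perp slope)*Mx = -16 + (23*4.5)/(-4) = -16 - 25.8750 = -41.8750

y = 5.7500x - 41.8750


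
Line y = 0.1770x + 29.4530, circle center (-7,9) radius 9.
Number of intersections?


Substitute y = 0.1770x + 29.4530: (x+ 7)^2 + (0.1770x+29.4530-9)^2 = 81
Expand to Ax^2 + Bx + C = 0, where b-k = 20.453
A = 1+m^2 = 1.031329
B = 2(m(b-k) - h) = 2(0.1770*20.453 + 7) = 21.240362
C = h^2 + (b-k)^2 - r^2 = 49 + 418.325209 - 81 = 386.325209
disc = B^2-4AC = 451.1530 - 1593.7136 = -1142.5606
disc < 0

0 intersection points


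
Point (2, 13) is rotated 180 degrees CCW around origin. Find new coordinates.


cos(180) = -1, sin(180) = 0
x' = 2*(-1) - 13*0 = -2
y' = 2*0 + 13*(-1) = -13

(-2, -13)


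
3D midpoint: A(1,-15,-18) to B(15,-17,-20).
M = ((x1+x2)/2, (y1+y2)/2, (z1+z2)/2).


Mx = (1+15)/2 = 8.0000
My = (-15- 17)/2 = -16.0000
Mz = (-18- 20)/2 = -19.0000

M = (8.0000, -16.0000, -19.0000)


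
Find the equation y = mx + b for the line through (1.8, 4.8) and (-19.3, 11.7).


m = (6.9)/(-21.1) = -0.3270
b = y1 - m*x1 = 4.8 - (6.9*1.8)/(-21.1) = 4.8 + 0.5886 = 5.3886

y = -0.3270x + 5.3886


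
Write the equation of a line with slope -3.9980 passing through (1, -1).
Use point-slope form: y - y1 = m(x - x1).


y + 1 = -3.9980(x - 1)
y = -3.9980x - 1 + 3.9980*1
y = -3.9980x + 2.9980

y = -3.9980x + 2.9980


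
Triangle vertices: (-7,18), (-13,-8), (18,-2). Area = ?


-7*(-8+ 2) = 42
-13*(-2-18) = 260
18*(18+ 8) = 468
sum = 770
Area = |770|/2 = 385.0000

385.0000 sq units


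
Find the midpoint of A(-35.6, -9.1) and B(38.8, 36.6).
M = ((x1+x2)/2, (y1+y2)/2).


Mx = (-35.6 + 38.8)/2 = 3.2/2 = 1.6000
My = (-9.1 + 36.6)/2 = 27.5/2 = 13.7500

(1.6000, 13.7500)


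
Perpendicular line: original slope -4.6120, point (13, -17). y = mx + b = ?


Perpendicular slope = -1/m1 = -1/(-4.6120) = 0.2168
b2 = y0 - m2*x0 = -17 + 13/(-4.6120) = -17 - 2.8187 = -19.8187

y = 0.2168x - 19.8187


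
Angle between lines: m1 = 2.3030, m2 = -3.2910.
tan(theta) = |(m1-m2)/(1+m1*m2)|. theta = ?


m1-m2 = 5.594
1+m1*m2 = -6.579173
tan(theta) = |5.594/(-6.579173)| = 0.850259
theta = arctan(|5.594/(-6.579173)|) = 40.3731 degrees (acute angle)

40.3731 degrees


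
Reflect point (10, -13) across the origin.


Reflection rule for origin: (-x, -y)
(10, -13) -> (-10, 13)

(-10, 13)


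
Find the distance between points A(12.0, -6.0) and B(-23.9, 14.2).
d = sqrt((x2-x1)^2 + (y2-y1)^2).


dx = -23.9 - 12.0 = -35.9
dy = 14.2 + 6.0 = 20.2
d = sqrt(1288.81 + 408.04) = sqrt(1696.85) = 41.1928

41.1928


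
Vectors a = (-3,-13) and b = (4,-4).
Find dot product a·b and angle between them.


a·b = -3*4 - 13*(-4) = -12 + 52 = 40
|a| = sqrt(9+169) = 13.3417
|b| = sqrt(16+16) = 5.6569
cos(theta) = 40/(sqrt(178)*sqrt(32)) = 40/sqrt(5696) = 0.529999
theta = arccos(40/sqrt(5696)) = 57.9946 degrees

a·b = 40, theta = 57.9946 deg


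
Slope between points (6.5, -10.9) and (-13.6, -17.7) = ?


dy = -17.7 + 10.9 = -6.8
dx = -13.6 - 6.5 = -20.1
m = -6.8/(-20.1) = 0.3383

m = 0.3383


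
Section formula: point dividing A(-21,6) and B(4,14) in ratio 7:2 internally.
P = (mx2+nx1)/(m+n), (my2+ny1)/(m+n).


Px = (7*4 + 2*(-21))/9 = -14/9 = -1.5556
Py = (7*14 + 2*6)/9 = 110/9 = 12.2222

P = (-1.5556, 12.2222)


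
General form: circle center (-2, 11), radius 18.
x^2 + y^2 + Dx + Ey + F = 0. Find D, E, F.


(x+ 2)^2 + (y-11)^2 = 18^2
D = -2h = 4, E = -2k = -22
F = h^2+k^2-r^2 = 4+121-324 = -199

D = 4, E = -22, F = -199


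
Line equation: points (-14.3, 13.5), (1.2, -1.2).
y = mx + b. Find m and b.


m = (-14.7)/(15.5) = -0.9484
b = y1 - m*x1 = 13.5 - (-14.7*(-14.3))/(15.5) = 13.5 - 13.5619 = -0.0619

y = -0.9484x - 0.0619


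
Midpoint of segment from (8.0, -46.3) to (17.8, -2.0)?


Mx = (8.0 + 17.8)/2 = 25.8/2 = 12.9000
My = (-46.3 - 2.0)/2 = -48.3/2 = -24.1500

(12.9000, -24.1500)


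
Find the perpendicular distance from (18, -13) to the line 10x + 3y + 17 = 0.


|10*18 + 3*(-13) + 17| = |158| = 158
sqrt(100 + 9) = sqrt(109) = 10.4403
d = 158/sqrt(109) = 15.1337

15.1337


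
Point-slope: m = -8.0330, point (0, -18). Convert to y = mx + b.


y + 18 = -8.0330(x - 0)
y = -8.0330x - 18 + 8.0330*0
y = -8.0330x - 18.0000

y = -8.0330x - 18.0000


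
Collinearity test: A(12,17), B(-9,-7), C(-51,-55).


12*(-7+ 55) - 9*(-55-17) - 51*(17+ 7)
= 576 + 648 - 1224 = 0

Yes, collinear (determinant = 0)


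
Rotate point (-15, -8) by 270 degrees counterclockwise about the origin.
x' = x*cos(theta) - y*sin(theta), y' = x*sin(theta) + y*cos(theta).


cos(270) = 0, sin(270) = -1
x' = -15*0 + 8*(-1) = -8
y' = -15*(-1) - 8*0 = 15

(-8, 15)


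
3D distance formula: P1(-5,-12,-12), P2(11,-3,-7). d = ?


dx=16, dy=9, dz=5
d = sqrt(256+81+25) = sqrt(362) = 19.0263

19.0263


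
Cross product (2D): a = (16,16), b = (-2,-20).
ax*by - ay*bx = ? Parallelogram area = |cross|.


cross = 16*(-20) - 16*(-2) = -320 + 32 = -288
Parallelogram area = |-288| = 288

cross = -288, parallelogram area = 288


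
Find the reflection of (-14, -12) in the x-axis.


Reflection rule for x-axis: (x, -y)
(-14, -12) -> (-14, 12)

(-14, 12)


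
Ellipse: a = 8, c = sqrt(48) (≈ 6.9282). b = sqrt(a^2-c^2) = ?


b^2 = 8^2 - (sqrt(48))^2 = 64 - 48 = 16
b = sqrt(16) = 4

b = 4


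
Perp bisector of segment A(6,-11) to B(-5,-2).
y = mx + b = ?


Midpoint = (0.5, -6.5)
Slope of AB = dy/dx = 9/(-11) = -0.8182
Perp slope = -dx/dy = 11/9 = 1.2222
b = My - (perp slope)*Mx = -6.5 + (-11*0.5)/9 = -6.5 - 0.6111 = -7.1111

y = 1.2222x - 7.1111


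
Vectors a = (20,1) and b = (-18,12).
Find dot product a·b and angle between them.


a·b = 20*(-18) + 1*12 = -360 + 12 = -348
|a| = sqrt(400+1) = 20.0250
|b| = sqrt(324+144) = 21.6333
cos(theta) = -348/(sqrt(401)*sqrt(468)) = -348/sqrt(187668) = -0.803312
theta = arccos(-348/sqrt(187668)) = 143.4475 degrees

a·b = -348, theta = 143.4475 deg


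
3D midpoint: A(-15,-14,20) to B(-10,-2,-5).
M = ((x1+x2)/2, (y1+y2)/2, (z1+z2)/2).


Mx = (-15- 10)/2 = -12.5000
My = (-14- 2)/2 = -8.0000
Mz = (20- 5)/2 = 7.5000

M = (-12.5000, -8.0000, 7.5000)


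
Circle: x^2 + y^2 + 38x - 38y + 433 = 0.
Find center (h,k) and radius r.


h = -D/2 = -38/2 = -19
k = -E/2 = 38/2 = 19
r^2 = h^2 + k^2 - F = 361 + 361 - 433 = 289
r = 17

Center (-19, 19), radius = 17


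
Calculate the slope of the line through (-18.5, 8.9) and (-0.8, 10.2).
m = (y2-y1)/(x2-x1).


dy = 10.2 - 8.9 = 1.3
dx = -0.8 + 18.5 = 17.7
m = 1.3/17.7 = 0.0734

m = 0.0734


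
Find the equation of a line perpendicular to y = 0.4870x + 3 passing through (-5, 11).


Perpendicular slope = -1/m1 = -1/0.4870 = -2.0534
b2 = y0 - m2*x0 = 11 - 5/0.4870 = 11 - 10.2669 = 0.7331

y = -2.0534x + 0.7331


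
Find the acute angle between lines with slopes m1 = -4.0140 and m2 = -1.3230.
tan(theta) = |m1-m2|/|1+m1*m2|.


m1-m2 = -2.691
1+m1*m2 = 6.310522
tan(theta) = |-2.691/6.310522| = 0.426431
theta = arctan(|-2.691/6.310522|) = 23.0949 degrees (acute angle)

23.0949 degrees


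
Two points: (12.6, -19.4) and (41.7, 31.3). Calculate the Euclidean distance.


dx = 41.7 - 12.6 = 29.1
dy = 31.3 + 19.4 = 50.7
d = sqrt(846.81 + 2570.49) = sqrt(3417.3) = 58.4577

58.4577


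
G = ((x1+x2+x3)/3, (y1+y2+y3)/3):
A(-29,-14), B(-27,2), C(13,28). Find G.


Gx = (-29- 27+13)/3 = -43/3 = -14.3333
Gy = (-14+2+28)/3 = 16/3 = 5.3333

G = (-14.3333, 5.3333)


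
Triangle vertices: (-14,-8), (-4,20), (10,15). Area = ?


-14*(20-15) = -70
-4*(15+ 8) = -92
10*(-8-20) = -280
sum = -442
Area = |-442|/2 = 221.0000

221.0000 sq units


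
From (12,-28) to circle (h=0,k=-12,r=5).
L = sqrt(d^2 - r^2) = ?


d = sqrt((12-0)^2 + (-28+ 12)^2) = sqrt(144+256) = 20.0000
L = sqrt(400.0000 - 25) = sqrt(375.0000) = 19.3649

19.3649


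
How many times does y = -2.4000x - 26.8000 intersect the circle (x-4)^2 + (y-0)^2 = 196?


Substitute y = -2.4000x - 26.8000: (x-4)^2 + (-2.4000x- 26.8000-0)^2 = 196
Expand to Ax^2 + Bx + C = 0, where b-k = -26.8
A = 1+m^2 = 6.76
B = 2(m(b-k) - h) = 2(-2.4000*(-26.8) - 4) = 120.64
C = h^2 + (b-k)^2 - r^2 = 16 + 718.24 - 196 = 538.24
disc = B^2-4AC = 14554.0096 - 14554.0096 = 0
disc = 0

1 intersection point (tangent)


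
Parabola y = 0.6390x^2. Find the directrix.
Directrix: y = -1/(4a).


a = 0.6390
1/(4a) = 0.3912
directrix: y = -0.3912 = -0.3912

y = -0.3912


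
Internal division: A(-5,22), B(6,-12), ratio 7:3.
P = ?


Px = (7*6 + 3*(-5))/10 = 27/10 = 2.7000
Py = (7*(-12) + 3*22)/10 = -18/10 = -1.8000

P = (2.7000, -1.8000)


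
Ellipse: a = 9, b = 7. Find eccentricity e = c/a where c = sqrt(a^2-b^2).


c = sqrt(81-49) = sqrt(32) = 5.6569
e = c/a = sqrt(32)/9 = 0.6285

e = 0.6285


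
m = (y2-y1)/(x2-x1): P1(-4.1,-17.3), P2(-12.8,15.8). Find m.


dy = 15.8 + 17.3 = 33.1
dx = -12.8 + 4.1 = -8.7
m = 33.1/(-8.7) = -3.8046

m = -3.8046


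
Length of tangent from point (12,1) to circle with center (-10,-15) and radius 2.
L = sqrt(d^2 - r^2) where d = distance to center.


d = sqrt((12+ 10)^2 + (1+ 15)^2) = sqrt(484+256) = 27.2029
L = sqrt(740.0000 - 4) = sqrt(736.0000) = 27.1293

27.1293
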